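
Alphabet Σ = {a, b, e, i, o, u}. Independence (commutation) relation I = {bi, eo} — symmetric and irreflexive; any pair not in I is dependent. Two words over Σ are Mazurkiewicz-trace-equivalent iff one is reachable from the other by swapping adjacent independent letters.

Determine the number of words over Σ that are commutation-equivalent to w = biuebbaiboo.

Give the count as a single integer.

4

drop 0:b onto floor
drop 1:i onto floor
drop 2:u onto {0:b, 1:i}
drop 3:e onto {2:u}
drop 4:b onto {3:e}
drop 5:b onto {4:b}
drop 6:a onto {5:b}
drop 7:i onto {6:a}
drop 8:b onto {6:a}
drop 9:o onto {7:i, 8:b}
drop 10:o onto {9:o}
ground layer = {0:b, 1:i}
drop-orders for the pieces not yet dropped (sum over which currently-grounded one goes next):
  1 to go: {10} 1
  2 to go: {9,10} 1
  3 to go: {7,9,10} 1  {8,9,10} 1
  4 to go: {7,8,9,10} 2
  5 to go: {6,7,8,9,10} 2
  6 to go: {5,6,7,8,9,10} 2
  7 to go: {4,5,6,7,8,9,10} 2
  8 to go: {3,4,5,6,7,8,9,10} 2
  9 to go: {2,3,4,5,6,7,8,9,10} 2
  if 0:b drops first: 2 orders
  if 1:i drops first: 2 orders
heap linearizations: 4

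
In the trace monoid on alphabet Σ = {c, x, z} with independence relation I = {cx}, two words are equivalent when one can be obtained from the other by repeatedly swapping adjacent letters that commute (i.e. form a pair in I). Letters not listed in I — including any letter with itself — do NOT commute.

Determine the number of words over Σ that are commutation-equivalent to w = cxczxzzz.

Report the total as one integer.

piece 0:c — minimal
piece 1:x — minimal
piece 2:c rests on {0:c}
piece 3:z rests on {1:x, 2:c}
piece 4:x rests on {3:z}
piece 5:z rests on {4:x}
piece 6:z rests on {5:z}
piece 7:z rests on {6:z}
minimal pieces: {0:c, 1:x}
ways to finish when only these pieces remain (= sum over removing one remaining piece with nothing left below it):
  1 left: {7}→1
  2 left: {6,7}→1
  3 left: {5,6,7}→1
  4 left: {4,5,6,7}→1
  5 left: {3,4,5,6,7}→1
  6 left: {1,3,4,5,6,7}→1  {2,3,4,5,6,7}→1
  placing 0:c first → 2 extensions
  placing 1:x first → 1 extensions
total linear extensions = 3

3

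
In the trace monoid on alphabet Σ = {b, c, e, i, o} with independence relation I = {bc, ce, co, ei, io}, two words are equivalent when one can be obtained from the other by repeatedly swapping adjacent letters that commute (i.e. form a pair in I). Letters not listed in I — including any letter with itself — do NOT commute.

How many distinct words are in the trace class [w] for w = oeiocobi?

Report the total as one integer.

20

#0=o has no predecessor
#1=e depends on [0:o]
#2=i has no predecessor
#3=o depends on [1:e]
#4=c depends on [2:i]
#5=o depends on [3:o]
#6=b depends on [2:i, 5:o]
#7=i depends on [4:c, 6:b]
sources: [0:o, 2:i]
N(rest) = Σ N(rest − s) over sources s of rest; N(one piece) = 1:
  size 1 → [7]=1
  size 2 → [4,7]=1  [6,7]=1
  size 3 → [4,6,7]=2  [5,6,7]=1
  size 4 → [2,4,6,7]=2  [3,5,6,7]=1  [4,5,6,7]=3
  size 5 → [1,3,5,6,7]=1  [2,4,5,6,7]=5  [3,4,5,6,7]=4
  size 6 → [0,1,3,5,6,7]=1  [1,3,4,5,6,7]=5  [2,3,4,5,6,7]=9
  first=0(o) contributes 14
  first=2(i) contributes 6
|[w]| = 20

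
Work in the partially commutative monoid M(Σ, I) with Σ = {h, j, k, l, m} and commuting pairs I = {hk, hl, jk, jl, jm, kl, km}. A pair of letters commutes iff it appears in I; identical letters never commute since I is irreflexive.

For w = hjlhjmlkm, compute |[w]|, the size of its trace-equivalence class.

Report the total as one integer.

piece 0:h — minimal
piece 1:j rests on {0:h}
piece 2:l — minimal
piece 3:h rests on {1:j}
piece 4:j rests on {3:h}
piece 5:m rests on {2:l, 3:h}
piece 6:l rests on {5:m}
piece 7:k — minimal
piece 8:m rests on {6:l}
minimal pieces: {0:h, 2:l, 7:k}
ways to finish when only these pieces remain (= sum over removing one remaining piece with nothing left below it):
  1 left: {4}→1  {7}→1  {8}→1
  2 left: {4,7}→2  {4,8}→2  {6,8}→1  {7,8}→2
  3 left: {4,6,8}→3  {4,7,8}→6  {5,6,8}→1  {6,7,8}→3
  4 left: {2,5,6,8}→1  {4,5,6,8}→4  {4,6,7,8}→12  {5,6,7,8}→4
  5 left: {2,4,5,6,8}→5  {2,5,6,7,8}→5  {3,4,5,6,8}→4  {4,5,6,7,8}→20
  6 left: {1,3,4,5,6,8}→4  {2,3,4,5,6,8}→9  {2,4,5,6,7,8}→30  {3,4,5,6,7,8}→24
  7 left: {0,1,3,4,5,6,8}→4  {1,2,3,4,5,6,8}→13  {1,3,4,5,6,7,8}→28  {2,3,4,5,6,7,8}→63
  placing 0:h first → 104 extensions
  placing 2:l first → 32 extensions
  placing 7:k first → 17 extensions
total linear extensions = 153

153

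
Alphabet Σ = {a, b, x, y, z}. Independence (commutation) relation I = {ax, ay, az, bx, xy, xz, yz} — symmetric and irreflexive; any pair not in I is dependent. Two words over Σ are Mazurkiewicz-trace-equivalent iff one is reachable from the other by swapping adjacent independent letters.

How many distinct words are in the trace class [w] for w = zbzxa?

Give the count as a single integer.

10

piece 0:z — minimal
piece 1:b rests on {0:z}
piece 2:z rests on {1:b}
piece 3:x — minimal
piece 4:a rests on {1:b}
minimal pieces: {0:z, 3:x}
ways to finish when only these pieces remain (= sum over removing one remaining piece with nothing left below it):
  1 left: {2}→1  {3}→1  {4}→1
  2 left: {2,3}→2  {2,4}→2  {3,4}→2
  3 left: {1,2,4}→2  {2,3,4}→6
  placing 0:z first → 8 extensions
  placing 3:x first → 2 extensions
total linear extensions = 10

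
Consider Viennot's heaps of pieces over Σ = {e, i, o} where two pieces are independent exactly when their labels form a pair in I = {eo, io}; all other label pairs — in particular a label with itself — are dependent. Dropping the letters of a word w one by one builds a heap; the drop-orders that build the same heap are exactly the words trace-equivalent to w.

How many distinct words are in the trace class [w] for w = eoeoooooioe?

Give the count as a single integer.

drop 0:e onto floor
drop 1:o onto floor
drop 2:e onto {0:e}
drop 3:o onto {1:o}
drop 4:o onto {3:o}
drop 5:o onto {4:o}
drop 6:o onto {5:o}
drop 7:o onto {6:o}
drop 8:i onto {2:e}
drop 9:o onto {7:o}
drop 10:e onto {8:i}
ground layer = {0:e, 1:o}
drop-orders for the pieces not yet dropped (sum over which currently-grounded one goes next):
  1 to go: {9} 1  {10} 1
  2 to go: {7,9} 1  {8,10} 1  {9,10} 2
  3 to go: {2,8,10} 1  {6,7,9} 1  {7,9,10} 3  {8,9,10} 3
  4 to go: {0,2,8,10} 1  {2,8,9,10} 4  {5,6,7,9} 1  {6,7,9,10} 4  {7,8,9,10} 6
  5 to go: {0,2,8,9,10} 5  {2,7,8,9,10} 10  {4,5,6,7,9} 1  {5,6,7,9,10} 5  {6,7,8,9,10} 10
  6 to go: {0,2,7,8,9,10} 15  {2,6,7,8,9,10} 20  {3,4,5,6,7,9} 1  {4,5,6,7,9,10} 6  {5,6,7,8,9,10} 15
  7 to go: {0,2,6,7,8,9,10} 35  {1,3,4,5,6,7,9} 1  {2,5,6,7,8,9,10} 35  {3,4,5,6,7,9,10} 7  {4,5,6,7,8,9,10} 21
  8 to go: {0,2,5,6,7,8,9,10} 70  {1,3,4,5,6,7,9,10} 8  {2,4,5,6,7,8,9,10} 56  {3,4,5,6,7,8,9,10} 28
  9 to go: {0,2,4,5,6,7,8,9,10} 126  {1,3,4,5,6,7,8,9,10} 36  {2,3,4,5,6,7,8,9,10} 84
  if 0:e drops first: 120 orders
  if 1:o drops first: 210 orders
heap linearizations: 330

330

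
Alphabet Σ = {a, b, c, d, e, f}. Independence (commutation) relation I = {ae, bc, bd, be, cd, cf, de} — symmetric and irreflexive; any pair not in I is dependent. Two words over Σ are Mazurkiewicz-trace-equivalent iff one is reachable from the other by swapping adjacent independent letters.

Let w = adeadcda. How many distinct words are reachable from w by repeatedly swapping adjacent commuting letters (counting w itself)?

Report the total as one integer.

15

drop 0:a onto floor
drop 1:d onto {0:a}
drop 2:e onto floor
drop 3:a onto {1:d}
drop 4:d onto {3:a}
drop 5:c onto {2:e, 3:a}
drop 6:d onto {4:d}
drop 7:a onto {5:c, 6:d}
ground layer = {0:a, 2:e}
drop-orders for the pieces not yet dropped (sum over which currently-grounded one goes next):
  1 to go: {7} 1
  2 to go: {5,7} 1  {6,7} 1
  3 to go: {2,5,7} 1  {4,6,7} 1  {5,6,7} 2
  4 to go: {2,5,6,7} 3  {4,5,6,7} 3
  5 to go: {2,4,5,6,7} 6  {3,4,5,6,7} 3
  6 to go: {1,3,4,5,6,7} 3  {2,3,4,5,6,7} 9
  if 0:a drops first: 12 orders
  if 2:e drops first: 3 orders
heap linearizations: 15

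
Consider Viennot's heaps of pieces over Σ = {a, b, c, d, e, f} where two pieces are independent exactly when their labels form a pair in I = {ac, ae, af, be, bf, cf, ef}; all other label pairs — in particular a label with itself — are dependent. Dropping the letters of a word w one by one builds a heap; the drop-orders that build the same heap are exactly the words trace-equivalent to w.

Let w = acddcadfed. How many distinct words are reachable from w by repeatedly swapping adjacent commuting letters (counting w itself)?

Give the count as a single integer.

piece 0:a — minimal
piece 1:c — minimal
piece 2:d rests on {0:a, 1:c}
piece 3:d rests on {2:d}
piece 4:c rests on {3:d}
piece 5:a rests on {3:d}
piece 6:d rests on {4:c, 5:a}
piece 7:f rests on {6:d}
piece 8:e rests on {6:d}
piece 9:d rests on {7:f, 8:e}
minimal pieces: {0:a, 1:c}
ways to finish when only these pieces remain (= sum over removing one remaining piece with nothing left below it):
  1 left: {9}→1
  2 left: {7,9}→1  {8,9}→1
  3 left: {7,8,9}→2
  4 left: {6,7,8,9}→2
  5 left: {4,6,7,8,9}→2  {5,6,7,8,9}→2
  6 left: {4,5,6,7,8,9}→4
  7 left: {3,4,5,6,7,8,9}→4
  8 left: {2,3,4,5,6,7,8,9}→4
  placing 0:a first → 4 extensions
  placing 1:c first → 4 extensions
total linear extensions = 8

8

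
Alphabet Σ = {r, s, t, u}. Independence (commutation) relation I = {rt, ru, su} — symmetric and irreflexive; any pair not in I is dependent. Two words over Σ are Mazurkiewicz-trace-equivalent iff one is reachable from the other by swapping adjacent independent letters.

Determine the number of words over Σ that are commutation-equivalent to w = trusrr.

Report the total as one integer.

piece 0:t — minimal
piece 1:r — minimal
piece 2:u rests on {0:t}
piece 3:s rests on {0:t, 1:r}
piece 4:r rests on {3:s}
piece 5:r rests on {4:r}
minimal pieces: {0:t, 1:r}
ways to finish when only these pieces remain (= sum over removing one remaining piece with nothing left below it):
  1 left: {2}→1  {5}→1
  2 left: {2,5}→2  {4,5}→1
  3 left: {2,4,5}→3  {3,4,5}→1
  4 left: {1,3,4,5}→1  {2,3,4,5}→4
  placing 0:t first → 5 extensions
  placing 1:r first → 4 extensions
total linear extensions = 9

9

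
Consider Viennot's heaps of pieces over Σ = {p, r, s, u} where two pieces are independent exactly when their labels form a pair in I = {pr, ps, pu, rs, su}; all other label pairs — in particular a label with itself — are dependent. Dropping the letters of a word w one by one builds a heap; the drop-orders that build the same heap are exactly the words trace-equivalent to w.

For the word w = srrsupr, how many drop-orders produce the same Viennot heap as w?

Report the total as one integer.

105

#0=s has no predecessor
#1=r has no predecessor
#2=r depends on [1:r]
#3=s depends on [0:s]
#4=u depends on [2:r]
#5=p has no predecessor
#6=r depends on [4:u]
sources: [0:s, 1:r, 5:p]
N(rest) = Σ N(rest − s) over sources s of rest; N(one piece) = 1:
  size 1 → [3]=1  [5]=1  [6]=1
  size 2 → [0,3]=1  [3,5]=2  [3,6]=2  [4,6]=1  [5,6]=2
  size 3 → [0,3,5]=3  [0,3,6]=3  [2,4,6]=1  [3,4,6]=3  [3,5,6]=6  [4,5,6]=3
  size 4 → [0,3,4,6]=6  [0,3,5,6]=12  [1,2,4,6]=1  [2,3,4,6]=4  [2,4,5,6]=4  [3,4,5,6]=12
  size 5 → [0,2,3,4,6]=10  [0,3,4,5,6]=30  [1,2,3,4,6]=5  [1,2,4,5,6]=5  [2,3,4,5,6]=20
  first=0(s) contributes 30
  first=1(r) contributes 60
  first=5(p) contributes 15
|[w]| = 105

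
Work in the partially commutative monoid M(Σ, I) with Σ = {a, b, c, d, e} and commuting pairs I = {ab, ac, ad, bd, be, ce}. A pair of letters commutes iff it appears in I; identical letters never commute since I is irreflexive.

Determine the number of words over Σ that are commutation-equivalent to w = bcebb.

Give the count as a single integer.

#0=b has no predecessor
#1=c depends on [0:b]
#2=e has no predecessor
#3=b depends on [1:c]
#4=b depends on [3:b]
sources: [0:b, 2:e]
N(rest) = Σ N(rest − s) over sources s of rest; N(one piece) = 1:
  size 1 → [2]=1  [4]=1
  size 2 → [2,4]=2  [3,4]=1
  size 3 → [1,3,4]=1  [2,3,4]=3
  first=0(b) contributes 4
  first=2(e) contributes 1
|[w]| = 5

5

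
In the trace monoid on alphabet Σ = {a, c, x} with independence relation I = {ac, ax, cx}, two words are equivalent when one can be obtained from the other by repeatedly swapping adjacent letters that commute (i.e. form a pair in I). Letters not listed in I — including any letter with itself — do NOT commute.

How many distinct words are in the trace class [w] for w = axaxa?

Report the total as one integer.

0(a) covers ∅
1(x) covers ∅
2(a) covers 0:a
3(x) covers 1:x
4(a) covers 2:a
floor of heap: 0:a, 1:x
completions by unplaced set U, small U first (add the entries for U minus each lowest piece of U):
  |U|=1: {3}:1  {4}:1
  |U|=2: {1,3}:1  {2,4}:1  {3,4}:2
  |U|=3: {0,2,4}:1  {1,3,4}:3  {2,3,4}:3
  start at 0(a): 6
  start at 1(x): 4
sum over floor = 10

10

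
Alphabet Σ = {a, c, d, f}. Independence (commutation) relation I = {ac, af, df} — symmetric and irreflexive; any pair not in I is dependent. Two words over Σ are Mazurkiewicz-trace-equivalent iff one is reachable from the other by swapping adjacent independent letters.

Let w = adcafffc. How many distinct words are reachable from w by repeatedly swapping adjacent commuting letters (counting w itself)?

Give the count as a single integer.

piece 0:a — minimal
piece 1:d rests on {0:a}
piece 2:c rests on {1:d}
piece 3:a rests on {1:d}
piece 4:f rests on {2:c}
piece 5:f rests on {4:f}
piece 6:f rests on {5:f}
piece 7:c rests on {6:f}
minimal pieces: {0:a}
ways to finish when only these pieces remain (= sum over removing one remaining piece with nothing left below it):
  1 left: {3}→1  {7}→1
  2 left: {3,7}→2  {6,7}→1
  3 left: {3,6,7}→3  {5,6,7}→1
  4 left: {3,5,6,7}→4  {4,5,6,7}→1
  5 left: {2,4,5,6,7}→1  {3,4,5,6,7}→5
  6 left: {2,3,4,5,6,7}→6
  placing 0:a first → 6 extensions

6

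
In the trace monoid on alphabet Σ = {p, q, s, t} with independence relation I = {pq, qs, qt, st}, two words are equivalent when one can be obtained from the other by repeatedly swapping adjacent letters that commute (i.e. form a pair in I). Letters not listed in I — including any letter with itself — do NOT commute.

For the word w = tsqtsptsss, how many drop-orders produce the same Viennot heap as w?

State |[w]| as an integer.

240

drop 0:t onto floor
drop 1:s onto floor
drop 2:q onto floor
drop 3:t onto {0:t}
drop 4:s onto {1:s}
drop 5:p onto {3:t, 4:s}
drop 6:t onto {5:p}
drop 7:s onto {5:p}
drop 8:s onto {7:s}
drop 9:s onto {8:s}
ground layer = {0:t, 1:s, 2:q}
drop-orders for the pieces not yet dropped (sum over which currently-grounded one goes next):
  1 to go: {2} 1  {6} 1  {9} 1
  2 to go: {2,6} 2  {2,9} 2  {6,9} 2  {8,9} 1
  3 to go: {2,6,9} 6  {2,8,9} 3  {6,8,9} 3  {7,8,9} 1
  4 to go: {2,6,8,9} 12  {2,7,8,9} 4  {6,7,8,9} 4
  5 to go: {2,6,7,8,9} 20  {5,6,7,8,9} 4
  6 to go: {2,5,6,7,8,9} 24  {3,5,6,7,8,9} 4  {4,5,6,7,8,9} 4
  7 to go: {0,3,5,6,7,8,9} 4  {1,4,5,6,7,8,9} 4  {2,3,5,6,7,8,9} 28  {2,4,5,6,7,8,9} 28  {3,4,5,6,7,8,9} 8
  8 to go: {0,2,3,5,6,7,8,9} 32  {0,3,4,5,6,7,8,9} 12  {1,2,4,5,6,7,8,9} 32  {1,3,4,5,6,7,8,9} 12  {2,3,4,5,6,7,8,9} 64
  if 0:t drops first: 108 orders
  if 1:s drops first: 108 orders
  if 2:q drops first: 24 orders
heap linearizations: 240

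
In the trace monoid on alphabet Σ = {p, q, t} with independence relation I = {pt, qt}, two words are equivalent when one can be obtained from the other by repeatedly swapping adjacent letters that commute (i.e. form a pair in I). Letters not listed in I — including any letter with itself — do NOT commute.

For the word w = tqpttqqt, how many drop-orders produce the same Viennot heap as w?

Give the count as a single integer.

drop 0:t onto floor
drop 1:q onto floor
drop 2:p onto {1:q}
drop 3:t onto {0:t}
drop 4:t onto {3:t}
drop 5:q onto {2:p}
drop 6:q onto {5:q}
drop 7:t onto {4:t}
ground layer = {0:t, 1:q}
drop-orders for the pieces not yet dropped (sum over which currently-grounded one goes next):
  1 to go: {6} 1  {7} 1
  2 to go: {4,7} 1  {5,6} 1  {6,7} 2
  3 to go: {2,5,6} 1  {3,4,7} 1  {4,6,7} 3  {5,6,7} 3
  4 to go: {0,3,4,7} 1  {1,2,5,6} 1  {2,5,6,7} 4  {3,4,6,7} 4  {4,5,6,7} 6
  5 to go: {0,3,4,6,7} 5  {1,2,5,6,7} 5  {2,4,5,6,7} 10  {3,4,5,6,7} 10
  6 to go: {0,3,4,5,6,7} 15  {1,2,4,5,6,7} 15  {2,3,4,5,6,7} 20
  if 0:t drops first: 35 orders
  if 1:q drops first: 35 orders
heap linearizations: 70

70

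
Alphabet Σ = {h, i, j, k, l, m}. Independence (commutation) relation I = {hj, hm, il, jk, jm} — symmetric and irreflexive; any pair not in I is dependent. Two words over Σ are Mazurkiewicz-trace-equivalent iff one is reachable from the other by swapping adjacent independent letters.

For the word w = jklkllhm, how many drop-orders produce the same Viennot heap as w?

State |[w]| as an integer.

#0=j has no predecessor
#1=k has no predecessor
#2=l depends on [0:j, 1:k]
#3=k depends on [2:l]
#4=l depends on [3:k]
#5=l depends on [4:l]
#6=h depends on [5:l]
#7=m depends on [5:l]
sources: [0:j, 1:k]
N(rest) = Σ N(rest − s) over sources s of rest; N(one piece) = 1:
  size 1 → [6]=1  [7]=1
  size 2 → [6,7]=2
  size 3 → [5,6,7]=2
  size 4 → [4,5,6,7]=2
  size 5 → [3,4,5,6,7]=2
  size 6 → [2,3,4,5,6,7]=2
  first=0(j) contributes 2
  first=1(k) contributes 2
|[w]| = 4

4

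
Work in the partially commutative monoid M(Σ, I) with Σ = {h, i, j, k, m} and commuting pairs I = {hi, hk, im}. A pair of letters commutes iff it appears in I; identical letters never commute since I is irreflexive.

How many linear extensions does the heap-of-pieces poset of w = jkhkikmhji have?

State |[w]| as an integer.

5

drop 0:j onto floor
drop 1:k onto {0:j}
drop 2:h onto {0:j}
drop 3:k onto {1:k}
drop 4:i onto {3:k}
drop 5:k onto {4:i}
drop 6:m onto {2:h, 5:k}
drop 7:h onto {6:m}
drop 8:j onto {7:h}
drop 9:i onto {8:j}
ground layer = {0:j}
drop-orders for the pieces not yet dropped (sum over which currently-grounded one goes next):
  1 to go: {9} 1
  2 to go: {8,9} 1
  3 to go: {7,8,9} 1
  4 to go: {6,7,8,9} 1
  5 to go: {2,6,7,8,9} 1  {5,6,7,8,9} 1
  6 to go: {2,5,6,7,8,9} 2  {4,5,6,7,8,9} 1
  7 to go: {2,4,5,6,7,8,9} 3  {3,4,5,6,7,8,9} 1
  8 to go: {1,3,4,5,6,7,8,9} 1  {2,3,4,5,6,7,8,9} 4
  if 0:j drops first: 5 orders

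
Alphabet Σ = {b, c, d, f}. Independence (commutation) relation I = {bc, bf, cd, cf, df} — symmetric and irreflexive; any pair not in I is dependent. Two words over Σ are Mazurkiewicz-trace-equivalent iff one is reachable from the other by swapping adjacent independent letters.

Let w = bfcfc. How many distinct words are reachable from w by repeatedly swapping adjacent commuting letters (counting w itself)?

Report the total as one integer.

#0=b has no predecessor
#1=f has no predecessor
#2=c has no predecessor
#3=f depends on [1:f]
#4=c depends on [2:c]
sources: [0:b, 1:f, 2:c]
N(rest) = Σ N(rest − s) over sources s of rest; N(one piece) = 1:
  size 1 → [0]=1  [3]=1  [4]=1
  size 2 → [0,3]=2  [0,4]=2  [1,3]=1  [2,4]=1  [3,4]=2
  size 3 → [0,1,3]=3  [0,2,4]=3  [0,3,4]=6  [1,3,4]=3  [2,3,4]=3
  first=0(b) contributes 6
  first=1(f) contributes 12
  first=2(c) contributes 12
|[w]| = 30

30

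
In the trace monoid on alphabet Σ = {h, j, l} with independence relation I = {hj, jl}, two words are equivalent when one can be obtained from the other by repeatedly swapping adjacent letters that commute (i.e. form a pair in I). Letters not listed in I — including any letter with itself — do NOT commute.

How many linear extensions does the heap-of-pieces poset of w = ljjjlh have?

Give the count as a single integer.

drop 0:l onto floor
drop 1:j onto floor
drop 2:j onto {1:j}
drop 3:j onto {2:j}
drop 4:l onto {0:l}
drop 5:h onto {4:l}
ground layer = {0:l, 1:j}
drop-orders for the pieces not yet dropped (sum over which currently-grounded one goes next):
  1 to go: {3} 1  {5} 1
  2 to go: {2,3} 1  {3,5} 2  {4,5} 1
  3 to go: {0,4,5} 1  {1,2,3} 1  {2,3,5} 3  {3,4,5} 3
  4 to go: {0,3,4,5} 4  {1,2,3,5} 4  {2,3,4,5} 6
  if 0:l drops first: 10 orders
  if 1:j drops first: 10 orders
heap linearizations: 20

20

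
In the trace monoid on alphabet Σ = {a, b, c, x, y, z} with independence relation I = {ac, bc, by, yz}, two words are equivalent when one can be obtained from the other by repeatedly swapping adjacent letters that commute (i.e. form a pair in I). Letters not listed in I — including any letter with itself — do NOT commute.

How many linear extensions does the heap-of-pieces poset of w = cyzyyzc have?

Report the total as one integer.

10

piece 0:c — minimal
piece 1:y rests on {0:c}
piece 2:z rests on {0:c}
piece 3:y rests on {1:y}
piece 4:y rests on {3:y}
piece 5:z rests on {2:z}
piece 6:c rests on {4:y, 5:z}
minimal pieces: {0:c}
ways to finish when only these pieces remain (= sum over removing one remaining piece with nothing left below it):
  1 left: {6}→1
  2 left: {4,6}→1  {5,6}→1
  3 left: {2,5,6}→1  {3,4,6}→1  {4,5,6}→2
  4 left: {1,3,4,6}→1  {2,4,5,6}→3  {3,4,5,6}→3
  5 left: {1,3,4,5,6}→4  {2,3,4,5,6}→6
  placing 0:c first → 10 extensions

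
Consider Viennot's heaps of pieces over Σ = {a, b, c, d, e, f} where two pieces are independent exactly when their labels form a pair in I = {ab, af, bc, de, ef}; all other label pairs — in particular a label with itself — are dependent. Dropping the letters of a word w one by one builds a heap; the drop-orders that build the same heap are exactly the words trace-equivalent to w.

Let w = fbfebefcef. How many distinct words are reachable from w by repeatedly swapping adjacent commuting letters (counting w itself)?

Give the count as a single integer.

drop 0:f onto floor
drop 1:b onto {0:f}
drop 2:f onto {1:b}
drop 3:e onto {1:b}
drop 4:b onto {2:f, 3:e}
drop 5:e onto {4:b}
drop 6:f onto {4:b}
drop 7:c onto {5:e, 6:f}
drop 8:e onto {7:c}
drop 9:f onto {7:c}
ground layer = {0:f}
drop-orders for the pieces not yet dropped (sum over which currently-grounded one goes next):
  1 to go: {8} 1  {9} 1
  2 to go: {8,9} 2
  3 to go: {7,8,9} 2
  4 to go: {5,7,8,9} 2  {6,7,8,9} 2
  5 to go: {5,6,7,8,9} 4
  6 to go: {4,5,6,7,8,9} 4
  7 to go: {2,4,5,6,7,8,9} 4  {3,4,5,6,7,8,9} 4
  8 to go: {2,3,4,5,6,7,8,9} 8
  if 0:f drops first: 8 orders

8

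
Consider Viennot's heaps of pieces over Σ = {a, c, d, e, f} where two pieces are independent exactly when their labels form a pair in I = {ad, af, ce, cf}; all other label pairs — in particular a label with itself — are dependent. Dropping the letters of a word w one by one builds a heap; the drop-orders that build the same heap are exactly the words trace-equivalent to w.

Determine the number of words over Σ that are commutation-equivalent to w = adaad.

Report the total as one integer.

10

0(a) covers ∅
1(d) covers ∅
2(a) covers 0:a
3(a) covers 2:a
4(d) covers 1:d
floor of heap: 0:a, 1:d
completions by unplaced set U, small U first (add the entries for U minus each lowest piece of U):
  |U|=1: {3}:1  {4}:1
  |U|=2: {1,4}:1  {2,3}:1  {3,4}:2
  |U|=3: {0,2,3}:1  {1,3,4}:3  {2,3,4}:3
  start at 0(a): 6
  start at 1(d): 4
sum over floor = 10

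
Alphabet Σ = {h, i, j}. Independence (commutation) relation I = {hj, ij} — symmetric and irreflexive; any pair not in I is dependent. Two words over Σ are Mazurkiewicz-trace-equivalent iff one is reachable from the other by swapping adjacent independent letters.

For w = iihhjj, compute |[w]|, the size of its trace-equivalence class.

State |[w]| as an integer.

#0=i has no predecessor
#1=i depends on [0:i]
#2=h depends on [1:i]
#3=h depends on [2:h]
#4=j has no predecessor
#5=j depends on [4:j]
sources: [0:i, 4:j]
N(rest) = Σ N(rest − s) over sources s of rest; N(one piece) = 1:
  size 1 → [3]=1  [5]=1
  size 2 → [2,3]=1  [3,5]=2  [4,5]=1
  size 3 → [1,2,3]=1  [2,3,5]=3  [3,4,5]=3
  size 4 → [0,1,2,3]=1  [1,2,3,5]=4  [2,3,4,5]=6
  first=0(i) contributes 10
  first=4(j) contributes 5
|[w]| = 15

15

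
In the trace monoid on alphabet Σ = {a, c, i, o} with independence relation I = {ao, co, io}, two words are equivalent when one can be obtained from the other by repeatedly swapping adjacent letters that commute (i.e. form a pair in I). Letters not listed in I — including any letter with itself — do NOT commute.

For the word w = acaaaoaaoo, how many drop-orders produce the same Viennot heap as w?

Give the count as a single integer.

#0=a has no predecessor
#1=c depends on [0:a]
#2=a depends on [1:c]
#3=a depends on [2:a]
#4=a depends on [3:a]
#5=o has no predecessor
#6=a depends on [4:a]
#7=a depends on [6:a]
#8=o depends on [5:o]
#9=o depends on [8:o]
sources: [0:a, 5:o]
N(rest) = Σ N(rest − s) over sources s of rest; N(one piece) = 1:
  size 1 → [7]=1  [9]=1
  size 2 → [6,7]=1  [7,9]=2  [8,9]=1
  size 3 → [4,6,7]=1  [5,8,9]=1  [6,7,9]=3  [7,8,9]=3
  size 4 → [3,4,6,7]=1  [4,6,7,9]=4  [5,7,8,9]=4  [6,7,8,9]=6
  size 5 → [2,3,4,6,7]=1  [3,4,6,7,9]=5  [4,6,7,8,9]=10  [5,6,7,8,9]=10
  size 6 → [1,2,3,4,6,7]=1  [2,3,4,6,7,9]=6  [3,4,6,7,8,9]=15  [4,5,6,7,8,9]=20
  size 7 → [0,1,2,3,4,6,7]=1  [1,2,3,4,6,7,9]=7  [2,3,4,6,7,8,9]=21  [3,4,5,6,7,8,9]=35
  size 8 → [0,1,2,3,4,6,7,9]=8  [1,2,3,4,6,7,8,9]=28  [2,3,4,5,6,7,8,9]=56
  first=0(a) contributes 84
  first=5(o) contributes 36
|[w]| = 120

120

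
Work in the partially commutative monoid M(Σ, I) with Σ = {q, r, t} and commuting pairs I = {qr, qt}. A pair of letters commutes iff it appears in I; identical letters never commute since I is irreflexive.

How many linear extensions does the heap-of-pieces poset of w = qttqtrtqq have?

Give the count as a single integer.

126

drop 0:q onto floor
drop 1:t onto floor
drop 2:t onto {1:t}
drop 3:q onto {0:q}
drop 4:t onto {2:t}
drop 5:r onto {4:t}
drop 6:t onto {5:r}
drop 7:q onto {3:q}
drop 8:q onto {7:q}
ground layer = {0:q, 1:t}
drop-orders for the pieces not yet dropped (sum over which currently-grounded one goes next):
  1 to go: {6} 1  {8} 1
  2 to go: {5,6} 1  {6,8} 2  {7,8} 1
  3 to go: {3,7,8} 1  {4,5,6} 1  {5,6,8} 3  {6,7,8} 3
  4 to go: {0,3,7,8} 1  {2,4,5,6} 1  {3,6,7,8} 4  {4,5,6,8} 4  {5,6,7,8} 6
  5 to go: {0,3,6,7,8} 5  {1,2,4,5,6} 1  {2,4,5,6,8} 5  {3,5,6,7,8} 10  {4,5,6,7,8} 10
  6 to go: {0,3,5,6,7,8} 15  {1,2,4,5,6,8} 6  {2,4,5,6,7,8} 15  {3,4,5,6,7,8} 20
  7 to go: {0,3,4,5,6,7,8} 35  {1,2,4,5,6,7,8} 21  {2,3,4,5,6,7,8} 35
  if 0:q drops first: 56 orders
  if 1:t drops first: 70 orders
heap linearizations: 126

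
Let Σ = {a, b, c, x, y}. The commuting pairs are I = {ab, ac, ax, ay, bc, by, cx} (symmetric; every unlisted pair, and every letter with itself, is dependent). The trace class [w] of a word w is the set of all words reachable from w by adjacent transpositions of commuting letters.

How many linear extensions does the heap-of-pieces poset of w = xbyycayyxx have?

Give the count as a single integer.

60

#0=x has no predecessor
#1=b depends on [0:x]
#2=y depends on [0:x]
#3=y depends on [2:y]
#4=c depends on [3:y]
#5=a has no predecessor
#6=y depends on [4:c]
#7=y depends on [6:y]
#8=x depends on [1:b, 7:y]
#9=x depends on [8:x]
sources: [0:x, 5:a]
N(rest) = Σ N(rest − s) over sources s of rest; N(one piece) = 1:
  size 1 → [5]=1  [9]=1
  size 2 → [5,9]=2  [8,9]=1
  size 3 → [1,8,9]=1  [5,8,9]=3  [7,8,9]=1
  size 4 → [1,5,8,9]=4  [1,7,8,9]=2  [5,7,8,9]=4  [6,7,8,9]=1
  size 5 → [1,5,7,8,9]=10  [1,6,7,8,9]=3  [4,6,7,8,9]=1  [5,6,7,8,9]=5
  size 6 → [1,4,6,7,8,9]=4  [1,5,6,7,8,9]=18  [3,4,6,7,8,9]=1  [4,5,6,7,8,9]=6
  size 7 → [1,3,4,6,7,8,9]=5  [1,4,5,6,7,8,9]=28  [2,3,4,6,7,8,9]=1  [3,4,5,6,7,8,9]=7
  size 8 → [1,2,3,4,6,7,8,9]=6  [1,3,4,5,6,7,8,9]=40  [2,3,4,5,6,7,8,9]=8
  first=0(x) contributes 54
  first=5(a) contributes 6
|[w]| = 60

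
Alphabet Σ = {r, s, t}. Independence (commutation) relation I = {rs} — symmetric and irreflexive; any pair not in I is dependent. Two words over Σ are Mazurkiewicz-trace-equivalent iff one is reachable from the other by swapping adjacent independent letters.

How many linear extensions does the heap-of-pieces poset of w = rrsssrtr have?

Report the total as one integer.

#0=r has no predecessor
#1=r depends on [0:r]
#2=s has no predecessor
#3=s depends on [2:s]
#4=s depends on [3:s]
#5=r depends on [1:r]
#6=t depends on [4:s, 5:r]
#7=r depends on [6:t]
sources: [0:r, 2:s]
N(rest) = Σ N(rest − s) over sources s of rest; N(one piece) = 1:
  size 1 → [7]=1
  size 2 → [6,7]=1
  size 3 → [4,6,7]=1  [5,6,7]=1
  size 4 → [1,5,6,7]=1  [3,4,6,7]=1  [4,5,6,7]=2
  size 5 → [0,1,5,6,7]=1  [1,4,5,6,7]=3  [2,3,4,6,7]=1  [3,4,5,6,7]=3
  size 6 → [0,1,4,5,6,7]=4  [1,3,4,5,6,7]=6  [2,3,4,5,6,7]=4
  first=0(r) contributes 10
  first=2(s) contributes 10
|[w]| = 20

20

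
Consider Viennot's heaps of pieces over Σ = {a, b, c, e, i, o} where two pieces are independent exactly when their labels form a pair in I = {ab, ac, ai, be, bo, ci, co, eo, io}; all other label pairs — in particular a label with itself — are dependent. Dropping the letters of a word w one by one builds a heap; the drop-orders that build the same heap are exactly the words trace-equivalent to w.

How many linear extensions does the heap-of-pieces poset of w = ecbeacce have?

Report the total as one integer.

0(e) covers ∅
1(c) covers 0:e
2(b) covers 1:c
3(e) covers 1:c
4(a) covers 3:e
5(c) covers 2:b, 3:e
6(c) covers 5:c
7(e) covers 4:a, 6:c
floor of heap: 0:e
completions by unplaced set U, small U first (add the entries for U minus each lowest piece of U):
  |U|=1: {7}:1
  |U|=2: {4,7}:1  {6,7}:1
  |U|=3: {4,6,7}:2  {5,6,7}:1
  |U|=4: {2,5,6,7}:1  {4,5,6,7}:3
  |U|=5: {2,4,5,6,7}:4  {3,4,5,6,7}:3
  |U|=6: {2,3,4,5,6,7}:7
  start at 0(e): 7

7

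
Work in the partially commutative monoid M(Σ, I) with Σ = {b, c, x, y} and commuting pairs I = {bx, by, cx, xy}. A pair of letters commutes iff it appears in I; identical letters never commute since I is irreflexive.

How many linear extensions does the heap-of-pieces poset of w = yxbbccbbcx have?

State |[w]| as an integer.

135

#0=y has no predecessor
#1=x has no predecessor
#2=b has no predecessor
#3=b depends on [2:b]
#4=c depends on [0:y, 3:b]
#5=c depends on [4:c]
#6=b depends on [5:c]
#7=b depends on [6:b]
#8=c depends on [7:b]
#9=x depends on [1:x]
sources: [0:y, 1:x, 2:b]
N(rest) = Σ N(rest − s) over sources s of rest; N(one piece) = 1:
  size 1 → [8]=1  [9]=1
  size 2 → [1,9]=1  [7,8]=1  [8,9]=2
  size 3 → [1,8,9]=3  [6,7,8]=1  [7,8,9]=3
  size 4 → [1,7,8,9]=6  [5,6,7,8]=1  [6,7,8,9]=4
  size 5 → [1,6,7,8,9]=10  [4,5,6,7,8]=1  [5,6,7,8,9]=5
  size 6 → [0,4,5,6,7,8]=1  [1,5,6,7,8,9]=15  [3,4,5,6,7,8]=1  [4,5,6,7,8,9]=6
  size 7 → [0,3,4,5,6,7,8]=2  [0,4,5,6,7,8,9]=7  [1,4,5,6,7,8,9]=21  [2,3,4,5,6,7,8]=1  [3,4,5,6,7,8,9]=7
  size 8 → [0,1,4,5,6,7,8,9]=28  [0,2,3,4,5,6,7,8]=3  [0,3,4,5,6,7,8,9]=16  [1,3,4,5,6,7,8,9]=28  [2,3,4,5,6,7,8,9]=8
  first=0(y) contributes 36
  first=1(x) contributes 27
  first=2(b) contributes 72
|[w]| = 135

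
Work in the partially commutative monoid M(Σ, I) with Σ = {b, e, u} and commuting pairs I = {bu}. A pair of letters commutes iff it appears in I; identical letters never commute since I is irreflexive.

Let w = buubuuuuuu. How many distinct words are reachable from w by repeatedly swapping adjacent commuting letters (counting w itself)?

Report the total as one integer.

45

drop 0:b onto floor
drop 1:u onto floor
drop 2:u onto {1:u}
drop 3:b onto {0:b}
drop 4:u onto {2:u}
drop 5:u onto {4:u}
drop 6:u onto {5:u}
drop 7:u onto {6:u}
drop 8:u onto {7:u}
drop 9:u onto {8:u}
ground layer = {0:b, 1:u}
drop-orders for the pieces not yet dropped (sum over which currently-grounded one goes next):
  1 to go: {3} 1  {9} 1
  2 to go: {0,3} 1  {3,9} 2  {8,9} 1
  3 to go: {0,3,9} 3  {3,8,9} 3  {7,8,9} 1
  4 to go: {0,3,8,9} 6  {3,7,8,9} 4  {6,7,8,9} 1
  5 to go: {0,3,7,8,9} 10  {3,6,7,8,9} 5  {5,6,7,8,9} 1
  6 to go: {0,3,6,7,8,9} 15  {3,5,6,7,8,9} 6  {4,5,6,7,8,9} 1
  7 to go: {0,3,5,6,7,8,9} 21  {2,4,5,6,7,8,9} 1  {3,4,5,6,7,8,9} 7
  8 to go: {0,3,4,5,6,7,8,9} 28  {1,2,4,5,6,7,8,9} 1  {2,3,4,5,6,7,8,9} 8
  if 0:b drops first: 9 orders
  if 1:u drops first: 36 orders
heap linearizations: 45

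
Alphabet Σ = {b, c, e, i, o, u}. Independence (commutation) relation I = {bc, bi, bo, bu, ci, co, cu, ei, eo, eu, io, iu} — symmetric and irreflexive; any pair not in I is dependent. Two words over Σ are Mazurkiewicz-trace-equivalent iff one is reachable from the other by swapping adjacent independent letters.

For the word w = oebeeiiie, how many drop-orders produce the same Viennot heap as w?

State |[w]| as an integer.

drop 0:o onto floor
drop 1:e onto floor
drop 2:b onto {1:e}
drop 3:e onto {2:b}
drop 4:e onto {3:e}
drop 5:i onto floor
drop 6:i onto {5:i}
drop 7:i onto {6:i}
drop 8:e onto {4:e}
ground layer = {0:o, 1:e, 5:i}
drop-orders for the pieces not yet dropped (sum over which currently-grounded one goes next):
  1 to go: {0} 1  {7} 1  {8} 1
  2 to go: {0,7} 2  {0,8} 2  {4,8} 1  {6,7} 1  {7,8} 2
  3 to go: {0,4,8} 3  {0,6,7} 3  {0,7,8} 6  {3,4,8} 1  {4,7,8} 3  {5,6,7} 1  {6,7,8} 3
  4 to go: {0,3,4,8} 4  {0,4,7,8} 12  {0,5,6,7} 4  {0,6,7,8} 12  {2,3,4,8} 1  {3,4,7,8} 4  {4,6,7,8} 6  {5,6,7,8} 4
  5 to go: {0,2,3,4,8} 5  {0,3,4,7,8} 20  {0,4,6,7,8} 30  {0,5,6,7,8} 20  {1,2,3,4,8} 1  {2,3,4,7,8} 5  {3,4,6,7,8} 10  {4,5,6,7,8} 10
  6 to go: {0,1,2,3,4,8} 6  {0,2,3,4,7,8} 30  {0,3,4,6,7,8} 60  {0,4,5,6,7,8} 60  {1,2,3,4,7,8} 6  {2,3,4,6,7,8} 15  {3,4,5,6,7,8} 20
  7 to go: {0,1,2,3,4,7,8} 42  {0,2,3,4,6,7,8} 105  {0,3,4,5,6,7,8} 140  {1,2,3,4,6,7,8} 21  {2,3,4,5,6,7,8} 35
  if 0:o drops first: 56 orders
  if 1:e drops first: 280 orders
  if 5:i drops first: 168 orders
heap linearizations: 504

504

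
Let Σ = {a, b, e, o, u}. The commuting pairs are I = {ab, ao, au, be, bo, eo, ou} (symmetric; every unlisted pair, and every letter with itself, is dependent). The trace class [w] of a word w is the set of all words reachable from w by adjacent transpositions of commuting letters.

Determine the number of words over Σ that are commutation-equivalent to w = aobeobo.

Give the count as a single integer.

210

piece 0:a — minimal
piece 1:o — minimal
piece 2:b — minimal
piece 3:e rests on {0:a}
piece 4:o rests on {1:o}
piece 5:b rests on {2:b}
piece 6:o rests on {4:o}
minimal pieces: {0:a, 1:o, 2:b}
ways to finish when only these pieces remain (= sum over removing one remaining piece with nothing left below it):
  1 left: {3}→1  {5}→1  {6}→1
  2 left: {0,3}→1  {2,5}→1  {3,5}→2  {3,6}→2  {4,6}→1  {5,6}→2
  3 left: {0,3,5}→3  {0,3,6}→3  {1,4,6}→1  {2,3,5}→3  {2,5,6}→3  {3,4,6}→3  {3,5,6}→6  {4,5,6}→3
  4 left: {0,2,3,5}→6  {0,3,4,6}→6  {0,3,5,6}→12  {1,3,4,6}→4  {1,4,5,6}→4  {2,3,5,6}→12  {2,4,5,6}→6  {3,4,5,6}→12
  5 left: {0,1,3,4,6}→10  {0,2,3,5,6}→30  {0,3,4,5,6}→30  {1,2,4,5,6}→10  {1,3,4,5,6}→20  {2,3,4,5,6}→30
  placing 0:a first → 60 extensions
  placing 1:o first → 90 extensions
  placing 2:b first → 60 extensions
total linear extensions = 210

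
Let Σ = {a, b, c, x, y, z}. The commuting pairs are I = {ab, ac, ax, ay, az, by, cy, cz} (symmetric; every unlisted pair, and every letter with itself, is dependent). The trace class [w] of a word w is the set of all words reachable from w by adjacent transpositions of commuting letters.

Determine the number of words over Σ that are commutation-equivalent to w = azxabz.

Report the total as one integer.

15

drop 0:a onto floor
drop 1:z onto floor
drop 2:x onto {1:z}
drop 3:a onto {0:a}
drop 4:b onto {2:x}
drop 5:z onto {4:b}
ground layer = {0:a, 1:z}
drop-orders for the pieces not yet dropped (sum over which currently-grounded one goes next):
  1 to go: {3} 1  {5} 1
  2 to go: {0,3} 1  {3,5} 2  {4,5} 1
  3 to go: {0,3,5} 3  {2,4,5} 1  {3,4,5} 3
  4 to go: {0,3,4,5} 6  {1,2,4,5} 1  {2,3,4,5} 4
  if 0:a drops first: 5 orders
  if 1:z drops first: 10 orders
heap linearizations: 15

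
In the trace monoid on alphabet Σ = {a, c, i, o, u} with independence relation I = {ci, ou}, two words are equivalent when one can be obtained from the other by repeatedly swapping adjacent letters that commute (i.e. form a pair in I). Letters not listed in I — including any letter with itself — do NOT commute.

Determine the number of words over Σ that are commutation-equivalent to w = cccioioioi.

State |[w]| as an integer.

#0=c has no predecessor
#1=c depends on [0:c]
#2=c depends on [1:c]
#3=i has no predecessor
#4=o depends on [2:c, 3:i]
#5=i depends on [4:o]
#6=o depends on [5:i]
#7=i depends on [6:o]
#8=o depends on [7:i]
#9=i depends on [8:o]
sources: [0:c, 3:i]
N(rest) = Σ N(rest − s) over sources s of rest; N(one piece) = 1:
  size 1 → [9]=1
  size 2 → [8,9]=1
  size 3 → [7,8,9]=1
  size 4 → [6,7,8,9]=1
  size 5 → [5,6,7,8,9]=1
  size 6 → [4,5,6,7,8,9]=1
  size 7 → [2,4,5,6,7,8,9]=1  [3,4,5,6,7,8,9]=1
  size 8 → [1,2,4,5,6,7,8,9]=1  [2,3,4,5,6,7,8,9]=2
  first=0(c) contributes 3
  first=3(i) contributes 1
|[w]| = 4

4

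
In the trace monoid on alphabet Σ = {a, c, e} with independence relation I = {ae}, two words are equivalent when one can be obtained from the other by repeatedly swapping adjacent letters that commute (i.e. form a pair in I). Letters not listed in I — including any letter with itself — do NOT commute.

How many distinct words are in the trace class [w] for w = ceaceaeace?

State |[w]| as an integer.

12

drop 0:c onto floor
drop 1:e onto {0:c}
drop 2:a onto {0:c}
drop 3:c onto {1:e, 2:a}
drop 4:e onto {3:c}
drop 5:a onto {3:c}
drop 6:e onto {4:e}
drop 7:a onto {5:a}
drop 8:c onto {6:e, 7:a}
drop 9:e onto {8:c}
ground layer = {0:c}
drop-orders for the pieces not yet dropped (sum over which currently-grounded one goes next):
  1 to go: {9} 1
  2 to go: {8,9} 1
  3 to go: {6,8,9} 1  {7,8,9} 1
  4 to go: {4,6,8,9} 1  {5,7,8,9} 1  {6,7,8,9} 2
  5 to go: {4,6,7,8,9} 3  {5,6,7,8,9} 3
  6 to go: {4,5,6,7,8,9} 6
  7 to go: {3,4,5,6,7,8,9} 6
  8 to go: {1,3,4,5,6,7,8,9} 6  {2,3,4,5,6,7,8,9} 6
  if 0:c drops first: 12 orders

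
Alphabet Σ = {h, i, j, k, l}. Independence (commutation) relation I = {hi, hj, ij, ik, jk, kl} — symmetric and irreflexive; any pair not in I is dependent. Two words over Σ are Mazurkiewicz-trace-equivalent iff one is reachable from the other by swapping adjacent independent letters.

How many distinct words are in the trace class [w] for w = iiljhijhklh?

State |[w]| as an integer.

0(i) covers ∅
1(i) covers 0:i
2(l) covers 1:i
3(j) covers 2:l
4(h) covers 2:l
5(i) covers 2:l
6(j) covers 3:j
7(h) covers 4:h
8(k) covers 7:h
9(l) covers 5:i, 6:j, 7:h
10(h) covers 8:k, 9:l
floor of heap: 0:i
completions by unplaced set U, small U first (add the entries for U minus each lowest piece of U):
  |U|=1: {10}:1
  |U|=2: {8,10}:1  {9,10}:1
  |U|=3: {5,9,10}:1  {6,9,10}:1  {8,9,10}:2
  |U|=4: {3,6,9,10}:1  {5,6,9,10}:2  {5,8,9,10}:3  {6,8,9,10}:3  {7,8,9,10}:2
  |U|=5: {3,5,6,9,10}:3  {3,6,8,9,10}:4  {4,7,8,9,10}:2  {5,6,8,9,10}:8  {5,7,8,9,10}:5  {6,7,8,9,10}:5
  |U|=6: {3,5,6,8,9,10}:15  {3,6,7,8,9,10}:9  {4,5,7,8,9,10}:7  {4,6,7,8,9,10}:7  {5,6,7,8,9,10}:18
  |U|=7: {3,4,6,7,8,9,10}:16  {3,5,6,7,8,9,10}:42  {4,5,6,7,8,9,10}:32
  |U|=8: {3,4,5,6,7,8,9,10}:90
  |U|=9: {2,3,4,5,6,7,8,9,10}:90
  start at 0(i): 90

90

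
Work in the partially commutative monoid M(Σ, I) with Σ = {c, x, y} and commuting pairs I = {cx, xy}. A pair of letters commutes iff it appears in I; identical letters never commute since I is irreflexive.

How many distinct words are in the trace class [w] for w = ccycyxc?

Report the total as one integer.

#0=c has no predecessor
#1=c depends on [0:c]
#2=y depends on [1:c]
#3=c depends on [2:y]
#4=y depends on [3:c]
#5=x has no predecessor
#6=c depends on [4:y]
sources: [0:c, 5:x]
N(rest) = Σ N(rest − s) over sources s of rest; N(one piece) = 1:
  size 1 → [5]=1  [6]=1
  size 2 → [4,6]=1  [5,6]=2
  size 3 → [3,4,6]=1  [4,5,6]=3
  size 4 → [2,3,4,6]=1  [3,4,5,6]=4
  size 5 → [1,2,3,4,6]=1  [2,3,4,5,6]=5
  first=0(c) contributes 6
  first=5(x) contributes 1
|[w]| = 7

7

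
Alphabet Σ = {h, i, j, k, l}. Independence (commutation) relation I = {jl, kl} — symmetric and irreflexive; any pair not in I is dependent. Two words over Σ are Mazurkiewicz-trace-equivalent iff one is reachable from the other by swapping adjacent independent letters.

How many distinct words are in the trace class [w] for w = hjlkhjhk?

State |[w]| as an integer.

3

piece 0:h — minimal
piece 1:j rests on {0:h}
piece 2:l rests on {0:h}
piece 3:k rests on {1:j}
piece 4:h rests on {2:l, 3:k}
piece 5:j rests on {4:h}
piece 6:h rests on {5:j}
piece 7:k rests on {6:h}
minimal pieces: {0:h}
ways to finish when only these pieces remain (= sum over removing one remaining piece with nothing left below it):
  1 left: {7}→1
  2 left: {6,7}→1
  3 left: {5,6,7}→1
  4 left: {4,5,6,7}→1
  5 left: {2,4,5,6,7}→1  {3,4,5,6,7}→1
  6 left: {1,3,4,5,6,7}→1  {2,3,4,5,6,7}→2
  placing 0:h first → 3 extensions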